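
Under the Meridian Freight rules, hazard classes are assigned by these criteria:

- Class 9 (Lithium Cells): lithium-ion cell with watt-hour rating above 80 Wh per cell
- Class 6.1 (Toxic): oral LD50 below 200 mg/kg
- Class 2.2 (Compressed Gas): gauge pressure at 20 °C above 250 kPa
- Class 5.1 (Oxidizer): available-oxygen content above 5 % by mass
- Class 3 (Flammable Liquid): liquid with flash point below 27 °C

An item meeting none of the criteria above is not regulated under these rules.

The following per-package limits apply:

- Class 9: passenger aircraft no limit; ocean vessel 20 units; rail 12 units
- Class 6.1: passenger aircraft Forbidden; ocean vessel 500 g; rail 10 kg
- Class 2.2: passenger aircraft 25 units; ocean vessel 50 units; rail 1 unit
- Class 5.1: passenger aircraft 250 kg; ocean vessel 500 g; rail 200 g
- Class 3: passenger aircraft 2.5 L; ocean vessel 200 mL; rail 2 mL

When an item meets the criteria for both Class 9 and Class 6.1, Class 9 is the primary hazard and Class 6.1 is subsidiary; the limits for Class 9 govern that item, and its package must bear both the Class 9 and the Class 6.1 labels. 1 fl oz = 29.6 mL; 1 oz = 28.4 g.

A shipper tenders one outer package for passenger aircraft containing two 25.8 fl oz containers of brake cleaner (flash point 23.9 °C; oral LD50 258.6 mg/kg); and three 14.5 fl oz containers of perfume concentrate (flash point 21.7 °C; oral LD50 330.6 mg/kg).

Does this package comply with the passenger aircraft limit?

No

Flash point 23.9 °C meets the Class 3 criterion (Flammable Liquid), so the brake cleaner is Class 3.
Flash point 21.7 °C meets the Class 3 criterion (Flammable Liquid), so the perfume concentrate is Class 3.
Class 3 net quantity: (two 25.8 fl oz containers = 1527.36 mL) + (three 14.5 fl oz containers = 1287.6 mL) = 2814.96 mL.
2814.96 mL > 2.5 L (passenger aircraft limit, Class 3) — over the limit.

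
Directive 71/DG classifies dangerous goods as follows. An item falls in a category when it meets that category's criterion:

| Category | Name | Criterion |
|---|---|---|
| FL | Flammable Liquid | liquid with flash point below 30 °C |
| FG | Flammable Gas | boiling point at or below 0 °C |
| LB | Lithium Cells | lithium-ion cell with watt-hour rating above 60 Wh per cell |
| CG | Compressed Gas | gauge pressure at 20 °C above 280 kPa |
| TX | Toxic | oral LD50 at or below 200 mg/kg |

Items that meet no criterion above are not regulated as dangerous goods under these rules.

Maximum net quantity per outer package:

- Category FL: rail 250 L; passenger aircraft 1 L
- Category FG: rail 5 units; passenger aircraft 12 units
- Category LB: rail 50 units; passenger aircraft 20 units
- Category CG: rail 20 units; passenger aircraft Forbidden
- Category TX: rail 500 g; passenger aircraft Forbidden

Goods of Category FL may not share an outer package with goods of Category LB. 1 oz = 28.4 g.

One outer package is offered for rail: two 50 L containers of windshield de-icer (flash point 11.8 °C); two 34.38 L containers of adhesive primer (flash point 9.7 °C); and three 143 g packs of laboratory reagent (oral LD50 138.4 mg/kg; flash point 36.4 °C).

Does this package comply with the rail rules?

Yes

Windshield de-icer: flash point 11.8 °C < 30 °C → Category FL (Flammable Liquid).
The adhesive primer has flash point 9.7 °C, which is < 30 °C, so it is Category FL (Flammable Liquid).
The laboratory reagent has oral LD50 138.4 mg/kg, which is ≤ 200 mg/kg, so it is Category TX (Toxic).
Total Category FL: (two 50 L containers = 100 L) + (two 34.38 L containers = 68.76 L) = 168.76 L.
168.76 L ≤ 250 L (rail limit, Category FL) — within limit.
Category TX quantity: three 143 g packs = 429 g.
That is within the Category TX rail limit of 500 g.
The segregation rule (Category FL with Category LB) does not apply to Category FL with Category TX.
Every hazard category is within its rail limit and no segregation rule is violated.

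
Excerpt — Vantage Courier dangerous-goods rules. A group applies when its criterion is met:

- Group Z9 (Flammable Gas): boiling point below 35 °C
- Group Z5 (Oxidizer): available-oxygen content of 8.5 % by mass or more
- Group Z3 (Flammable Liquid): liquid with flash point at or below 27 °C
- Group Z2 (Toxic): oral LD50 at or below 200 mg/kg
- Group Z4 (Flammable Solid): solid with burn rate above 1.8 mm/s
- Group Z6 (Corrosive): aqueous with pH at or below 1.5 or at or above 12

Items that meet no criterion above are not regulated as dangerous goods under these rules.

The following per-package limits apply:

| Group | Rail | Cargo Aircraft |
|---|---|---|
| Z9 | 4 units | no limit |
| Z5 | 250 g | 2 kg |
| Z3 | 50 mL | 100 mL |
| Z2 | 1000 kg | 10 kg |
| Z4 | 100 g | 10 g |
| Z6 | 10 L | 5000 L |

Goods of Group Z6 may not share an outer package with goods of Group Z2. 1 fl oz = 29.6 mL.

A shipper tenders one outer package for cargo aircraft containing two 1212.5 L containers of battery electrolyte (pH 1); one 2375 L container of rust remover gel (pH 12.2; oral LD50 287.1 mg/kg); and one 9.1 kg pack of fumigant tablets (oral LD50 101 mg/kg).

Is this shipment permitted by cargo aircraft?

Battery electrolyte: pH 1 ≤ 1.5 → Group Z6 (Corrosive).
With pH 12.2 (≥ 12), the rust remover gel falls in Group Z6.
Oral LD50 101 mg/kg meets the Group Z2 criterion (Toxic), so the fumigant tablets are Group Z2.
Total Group Z6: (two 1212.5 L containers = 2425 L) + 2375 L = 4800 L.
4800 L is within the cargo aircraft limit of 5000 L for Group Z6.
Group Z2 quantity: 9.1 kg.
9.1 kg is within the cargo aircraft limit of 10 kg for Group Z2.
Group Z6 and Group Z2 may not share an outer package.

No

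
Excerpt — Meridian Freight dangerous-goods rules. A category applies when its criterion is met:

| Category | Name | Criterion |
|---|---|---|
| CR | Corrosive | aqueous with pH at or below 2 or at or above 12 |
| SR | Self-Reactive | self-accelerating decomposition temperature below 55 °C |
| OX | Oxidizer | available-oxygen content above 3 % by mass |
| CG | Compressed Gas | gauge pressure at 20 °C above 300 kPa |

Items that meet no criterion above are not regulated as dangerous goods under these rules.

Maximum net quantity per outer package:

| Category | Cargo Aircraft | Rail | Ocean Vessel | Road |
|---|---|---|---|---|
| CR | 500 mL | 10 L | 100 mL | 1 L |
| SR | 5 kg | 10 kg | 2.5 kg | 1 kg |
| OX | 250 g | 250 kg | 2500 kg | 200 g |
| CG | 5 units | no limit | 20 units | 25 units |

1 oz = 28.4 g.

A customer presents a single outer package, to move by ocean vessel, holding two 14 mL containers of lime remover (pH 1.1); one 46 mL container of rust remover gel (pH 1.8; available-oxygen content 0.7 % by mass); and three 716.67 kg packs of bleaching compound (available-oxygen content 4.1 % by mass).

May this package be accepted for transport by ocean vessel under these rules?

Yes

Lime remover: pH 1.1 ≤ 2 → Category CR (Corrosive).
The rust remover gel has pH 1.8, which is ≤ 2, so it is Category CR (Corrosive).
The bleaching compound has available-oxygen content 4.1 % by mass, which is > 3 % by mass, so it is Category OX (Oxidizer).
Category CR net quantity: (two 14 mL containers = 28 mL) + 46 mL = 74 mL.
74 mL ≤ 100 mL (ocean vessel limit, Category CR) — within limit.
Category OX quantity: three 716.67 kg packs = 2150.01 kg.
That is within the Category OX ocean vessel limit of 2500 kg.
Every hazard category is within its ocean vessel limit and no segregation rule is violated.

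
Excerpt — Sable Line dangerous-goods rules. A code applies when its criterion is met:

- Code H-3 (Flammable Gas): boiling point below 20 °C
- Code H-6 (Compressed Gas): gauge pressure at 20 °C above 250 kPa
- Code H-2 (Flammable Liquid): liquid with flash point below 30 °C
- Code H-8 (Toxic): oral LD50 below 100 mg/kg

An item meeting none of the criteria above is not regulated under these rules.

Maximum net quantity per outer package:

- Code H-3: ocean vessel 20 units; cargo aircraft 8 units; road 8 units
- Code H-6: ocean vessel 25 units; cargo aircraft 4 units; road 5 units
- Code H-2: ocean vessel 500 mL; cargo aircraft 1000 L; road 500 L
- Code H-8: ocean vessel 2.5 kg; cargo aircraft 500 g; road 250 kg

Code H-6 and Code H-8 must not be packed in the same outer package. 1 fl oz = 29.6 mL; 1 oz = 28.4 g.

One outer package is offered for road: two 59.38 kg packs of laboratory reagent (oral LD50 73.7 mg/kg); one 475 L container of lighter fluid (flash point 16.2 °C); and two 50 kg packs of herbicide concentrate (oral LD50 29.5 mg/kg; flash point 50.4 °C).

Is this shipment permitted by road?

Yes

With oral LD50 73.7 mg/kg (< 100 mg/kg), the laboratory reagent falls in Code H-8.
Lighter fluid: flash point 16.2 °C < 30 °C → Code H-2 (Flammable Liquid).
Oral LD50 29.5 mg/kg meets the Code H-8 criterion (Toxic), so the herbicide concentrate is Code H-8.
Code H-8 net quantity: (two 59.38 kg packs = 118.76 kg) + (two 50 kg packs = 100 kg) = 218.76 kg.
That is within the Code H-8 road limit of 250 kg.
Code H-2 quantity: 475 L.
That is within the Code H-2 road limit of 500 L.
The segregation rule (Code H-6 with Code H-8) does not apply to Code H-8 with Code H-2.
Every hazard code is within its road limit and no segregation rule is violated.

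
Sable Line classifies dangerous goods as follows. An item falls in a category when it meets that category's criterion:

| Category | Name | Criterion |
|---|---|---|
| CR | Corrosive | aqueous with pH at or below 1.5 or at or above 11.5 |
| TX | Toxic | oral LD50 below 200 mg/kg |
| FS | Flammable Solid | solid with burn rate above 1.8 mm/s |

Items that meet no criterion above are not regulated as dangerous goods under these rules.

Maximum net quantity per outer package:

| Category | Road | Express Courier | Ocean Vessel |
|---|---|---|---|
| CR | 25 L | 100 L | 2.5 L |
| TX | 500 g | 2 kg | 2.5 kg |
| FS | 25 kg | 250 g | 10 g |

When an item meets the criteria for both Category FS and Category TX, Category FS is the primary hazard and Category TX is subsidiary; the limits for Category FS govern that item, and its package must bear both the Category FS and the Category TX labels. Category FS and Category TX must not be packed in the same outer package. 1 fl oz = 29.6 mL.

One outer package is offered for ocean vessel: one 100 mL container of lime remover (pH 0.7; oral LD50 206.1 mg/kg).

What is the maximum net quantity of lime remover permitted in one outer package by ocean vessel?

2.5 L

With pH 0.7 (≤ 1.5), the lime remover falls in Category CR.
The ocean vessel limit for Category CR is 2.5 L.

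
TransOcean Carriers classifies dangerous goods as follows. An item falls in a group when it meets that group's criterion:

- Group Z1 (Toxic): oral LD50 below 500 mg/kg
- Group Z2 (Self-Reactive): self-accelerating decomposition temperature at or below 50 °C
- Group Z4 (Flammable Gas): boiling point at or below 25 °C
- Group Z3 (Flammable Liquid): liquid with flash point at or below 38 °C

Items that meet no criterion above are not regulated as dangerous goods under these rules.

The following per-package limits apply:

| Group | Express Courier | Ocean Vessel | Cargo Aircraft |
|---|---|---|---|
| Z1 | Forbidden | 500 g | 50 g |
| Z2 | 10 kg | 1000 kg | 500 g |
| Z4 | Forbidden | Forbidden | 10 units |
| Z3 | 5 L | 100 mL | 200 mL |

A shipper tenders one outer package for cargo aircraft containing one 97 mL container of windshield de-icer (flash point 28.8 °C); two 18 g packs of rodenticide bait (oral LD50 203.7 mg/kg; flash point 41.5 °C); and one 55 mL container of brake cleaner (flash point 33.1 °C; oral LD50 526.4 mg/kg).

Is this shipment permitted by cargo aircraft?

Yes

The windshield de-icer has flash point 28.8 °C, which is ≤ 38 °C, so it is Group Z3 (Flammable Liquid).
Rodenticide bait: oral LD50 203.7 mg/kg < 500 mg/kg → Group Z1 (Toxic).
Brake cleaner: flash point 33.1 °C ≤ 38 °C → Group Z3 (Flammable Liquid).
Total Group Z3: 97 mL + 55 mL = 152 mL.
152 mL is within the cargo aircraft limit of 200 mL for Group Z3.
Group Z1 quantity: two 18 g packs = 36 g.
36 g is within the cargo aircraft limit of 50 g for Group Z1.
Every hazard group is within its cargo aircraft limit and no segregation rule is violated.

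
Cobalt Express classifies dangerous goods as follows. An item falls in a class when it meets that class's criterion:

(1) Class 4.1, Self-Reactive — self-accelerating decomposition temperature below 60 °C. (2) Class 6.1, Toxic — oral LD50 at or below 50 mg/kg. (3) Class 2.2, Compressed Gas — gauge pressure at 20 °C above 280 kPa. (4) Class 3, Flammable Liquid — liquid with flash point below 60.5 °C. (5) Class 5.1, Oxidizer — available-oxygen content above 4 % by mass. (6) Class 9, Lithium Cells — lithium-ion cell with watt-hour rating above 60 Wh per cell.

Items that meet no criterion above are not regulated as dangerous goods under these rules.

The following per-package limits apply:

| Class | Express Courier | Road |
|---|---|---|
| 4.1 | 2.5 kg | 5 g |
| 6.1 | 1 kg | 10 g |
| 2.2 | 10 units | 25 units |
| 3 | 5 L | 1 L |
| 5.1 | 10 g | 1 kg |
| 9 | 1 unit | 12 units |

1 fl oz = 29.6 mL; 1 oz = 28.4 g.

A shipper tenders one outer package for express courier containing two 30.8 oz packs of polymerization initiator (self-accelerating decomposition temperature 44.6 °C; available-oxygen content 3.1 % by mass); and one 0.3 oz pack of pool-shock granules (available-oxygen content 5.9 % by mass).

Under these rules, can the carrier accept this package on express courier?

With self-accelerating decomposition temperature 44.6 °C (< 60 °C), the polymerization initiator falls in Class 4.1.
Available-oxygen content 5.9 % by mass meets the Class 5.1 criterion (Oxidizer), so the pool-shock granules are Class 5.1.
Class 4.1 quantity: two 30.8 oz packs = 1749.44 g.
1749.44 g is within the express courier limit of 2.5 kg for Class 4.1.
Class 5.1 quantity: one 0.3 oz pack = 8.52 g.
That is within the Class 5.1 express courier limit of 10 g.
Every hazard class is within its express courier limit and no segregation rule is violated.

Yes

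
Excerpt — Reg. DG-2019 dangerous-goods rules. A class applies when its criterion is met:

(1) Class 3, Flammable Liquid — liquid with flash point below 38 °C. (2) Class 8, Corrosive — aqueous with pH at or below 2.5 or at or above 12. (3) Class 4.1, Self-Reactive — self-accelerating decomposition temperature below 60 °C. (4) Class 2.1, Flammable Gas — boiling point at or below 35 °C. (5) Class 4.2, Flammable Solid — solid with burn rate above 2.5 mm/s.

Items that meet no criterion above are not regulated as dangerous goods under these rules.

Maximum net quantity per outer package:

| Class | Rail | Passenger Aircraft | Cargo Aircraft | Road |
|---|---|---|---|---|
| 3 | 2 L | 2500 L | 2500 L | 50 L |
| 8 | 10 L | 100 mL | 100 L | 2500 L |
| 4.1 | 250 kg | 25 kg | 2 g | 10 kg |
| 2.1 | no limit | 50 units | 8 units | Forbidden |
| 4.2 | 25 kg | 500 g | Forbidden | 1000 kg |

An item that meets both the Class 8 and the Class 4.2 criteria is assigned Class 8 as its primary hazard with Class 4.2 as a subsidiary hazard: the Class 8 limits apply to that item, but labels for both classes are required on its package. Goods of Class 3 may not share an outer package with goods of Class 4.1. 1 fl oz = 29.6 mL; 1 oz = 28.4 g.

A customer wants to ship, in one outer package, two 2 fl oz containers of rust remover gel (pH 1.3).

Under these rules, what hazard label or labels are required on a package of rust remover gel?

Class 8

With pH 1.3 (≤ 2.5), the rust remover gel falls in Class 8.
Only the Class 8 label is required.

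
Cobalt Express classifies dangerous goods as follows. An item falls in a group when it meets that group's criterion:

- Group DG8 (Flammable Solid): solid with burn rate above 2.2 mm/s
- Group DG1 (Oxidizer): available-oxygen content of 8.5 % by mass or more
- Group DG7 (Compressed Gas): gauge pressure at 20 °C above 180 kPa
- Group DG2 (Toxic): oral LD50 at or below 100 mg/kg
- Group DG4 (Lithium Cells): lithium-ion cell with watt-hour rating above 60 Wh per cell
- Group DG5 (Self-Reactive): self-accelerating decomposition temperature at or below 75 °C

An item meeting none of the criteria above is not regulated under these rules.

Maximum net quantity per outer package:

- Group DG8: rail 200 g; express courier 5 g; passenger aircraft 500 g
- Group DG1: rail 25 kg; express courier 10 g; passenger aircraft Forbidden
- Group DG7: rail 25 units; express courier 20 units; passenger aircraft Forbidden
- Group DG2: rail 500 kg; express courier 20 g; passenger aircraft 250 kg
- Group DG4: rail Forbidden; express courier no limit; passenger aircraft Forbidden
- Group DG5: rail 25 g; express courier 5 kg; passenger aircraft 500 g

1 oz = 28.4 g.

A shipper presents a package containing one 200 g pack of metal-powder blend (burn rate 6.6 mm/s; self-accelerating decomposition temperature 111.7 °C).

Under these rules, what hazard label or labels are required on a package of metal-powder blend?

Group DG8

The metal-powder blend has burn rate 6.6 mm/s, which is > 2.2 mm/s, so it is Group DG8 (Flammable Solid).
Only the Group DG8 label is required.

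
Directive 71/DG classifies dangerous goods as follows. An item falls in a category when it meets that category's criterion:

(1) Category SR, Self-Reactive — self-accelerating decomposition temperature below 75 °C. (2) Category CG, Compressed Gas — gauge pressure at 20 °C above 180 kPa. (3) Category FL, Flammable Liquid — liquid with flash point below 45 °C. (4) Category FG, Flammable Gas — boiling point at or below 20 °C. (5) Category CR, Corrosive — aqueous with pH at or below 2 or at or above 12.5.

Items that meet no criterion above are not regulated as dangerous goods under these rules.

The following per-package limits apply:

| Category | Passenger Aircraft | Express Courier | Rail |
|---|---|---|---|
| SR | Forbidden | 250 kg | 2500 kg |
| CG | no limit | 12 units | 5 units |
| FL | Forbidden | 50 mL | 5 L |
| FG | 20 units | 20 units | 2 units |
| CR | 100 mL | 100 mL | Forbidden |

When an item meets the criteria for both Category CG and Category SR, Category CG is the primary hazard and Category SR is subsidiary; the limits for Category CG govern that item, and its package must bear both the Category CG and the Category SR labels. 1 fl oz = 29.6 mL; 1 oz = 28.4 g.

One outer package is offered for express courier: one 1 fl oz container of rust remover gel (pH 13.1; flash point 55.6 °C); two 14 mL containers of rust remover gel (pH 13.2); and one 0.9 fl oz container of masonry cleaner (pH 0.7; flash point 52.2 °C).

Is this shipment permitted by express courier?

pH 13.1 meets the Category CR criterion (Corrosive), so the rust remover gel is Category CR.
Rust remover gel: pH 13.2 ≥ 12.5 → Category CR (Corrosive).
With pH 0.7 (≤ 2), the masonry cleaner falls in Category CR.
Total Category CR: (one 1 fl oz container = 29.6 mL) + (two 14 mL containers = 28 mL) + (one 0.9 fl oz container = 26.64 mL) = 84.24 mL.
84.24 mL is within the express courier limit of 100 mL for Category CR.

Yes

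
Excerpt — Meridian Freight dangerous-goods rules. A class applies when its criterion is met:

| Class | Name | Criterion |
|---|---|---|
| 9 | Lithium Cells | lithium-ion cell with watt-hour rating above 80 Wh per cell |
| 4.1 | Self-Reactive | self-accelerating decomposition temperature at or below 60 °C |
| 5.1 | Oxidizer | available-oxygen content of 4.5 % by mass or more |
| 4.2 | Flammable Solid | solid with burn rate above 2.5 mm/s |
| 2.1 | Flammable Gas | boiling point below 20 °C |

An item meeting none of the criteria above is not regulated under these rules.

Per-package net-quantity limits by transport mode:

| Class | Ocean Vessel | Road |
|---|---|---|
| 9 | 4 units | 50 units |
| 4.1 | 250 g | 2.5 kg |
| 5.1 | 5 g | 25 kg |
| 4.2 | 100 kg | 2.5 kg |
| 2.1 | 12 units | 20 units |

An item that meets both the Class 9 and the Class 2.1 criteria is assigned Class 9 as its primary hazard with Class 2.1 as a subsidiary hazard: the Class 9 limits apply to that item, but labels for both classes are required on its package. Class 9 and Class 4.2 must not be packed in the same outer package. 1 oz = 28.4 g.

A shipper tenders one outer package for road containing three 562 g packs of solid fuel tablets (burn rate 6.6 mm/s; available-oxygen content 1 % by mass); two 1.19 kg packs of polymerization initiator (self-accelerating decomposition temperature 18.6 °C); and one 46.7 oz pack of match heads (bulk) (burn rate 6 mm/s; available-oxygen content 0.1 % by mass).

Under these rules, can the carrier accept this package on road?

Solid fuel tablets: burn rate 6.6 mm/s > 2.5 mm/s → Class 4.2 (Flammable Solid).
The polymerization initiator has self-accelerating decomposition temperature 18.6 °C, which is ≤ 60 °C, so it is Class 4.1 (Self-Reactive).
Match heads (bulk): burn rate 6 mm/s > 2.5 mm/s → Class 4.2 (Flammable Solid).
Total Class 4.2: (three 562 g packs = 1.686 kg) + (one 46.7 oz pack = 1326.28 g) = 3012.28 g.
3012.28 g exceeds the road limit of 2.5 kg for Class 4.2.
Class 4.1 quantity: two 1.19 kg packs = 2.38 kg.
2.38 kg is within the road limit of 2.5 kg for Class 4.1.
The segregation rule (Class 9 with Class 4.2) does not apply to Class 4.2 with Class 4.1.

No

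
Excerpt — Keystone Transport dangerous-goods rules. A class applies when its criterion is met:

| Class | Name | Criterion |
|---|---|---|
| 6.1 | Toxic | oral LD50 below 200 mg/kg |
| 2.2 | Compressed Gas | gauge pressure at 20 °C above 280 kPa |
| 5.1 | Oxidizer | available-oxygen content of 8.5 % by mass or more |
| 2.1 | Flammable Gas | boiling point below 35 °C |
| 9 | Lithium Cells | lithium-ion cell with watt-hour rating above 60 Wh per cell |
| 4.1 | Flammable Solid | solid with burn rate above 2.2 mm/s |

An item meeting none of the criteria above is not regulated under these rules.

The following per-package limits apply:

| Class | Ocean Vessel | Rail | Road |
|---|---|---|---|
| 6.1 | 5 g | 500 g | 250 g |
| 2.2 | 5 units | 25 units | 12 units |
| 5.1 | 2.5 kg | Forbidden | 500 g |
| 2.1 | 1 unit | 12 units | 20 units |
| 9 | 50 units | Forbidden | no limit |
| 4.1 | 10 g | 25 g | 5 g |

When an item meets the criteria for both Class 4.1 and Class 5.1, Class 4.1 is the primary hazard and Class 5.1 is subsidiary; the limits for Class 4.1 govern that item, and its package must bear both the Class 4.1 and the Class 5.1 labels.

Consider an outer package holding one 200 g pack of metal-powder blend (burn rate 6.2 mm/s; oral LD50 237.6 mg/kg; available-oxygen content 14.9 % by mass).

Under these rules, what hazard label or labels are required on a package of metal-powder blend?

The metal-powder blend has burn rate 6.2 mm/s, which is > 2.2 mm/s, so it is Class 4.1 (Flammable Solid).
Available-oxygen content 14.9 % by mass meets the Class 5.1 criterion (Oxidizer), so the metal-powder blend is Class 5.1.
By the precedence rule Class 4.1 is primary and Class 5.1 is subsidiary, and that rule requires both labels on the package.

Class 4.1 and 5.1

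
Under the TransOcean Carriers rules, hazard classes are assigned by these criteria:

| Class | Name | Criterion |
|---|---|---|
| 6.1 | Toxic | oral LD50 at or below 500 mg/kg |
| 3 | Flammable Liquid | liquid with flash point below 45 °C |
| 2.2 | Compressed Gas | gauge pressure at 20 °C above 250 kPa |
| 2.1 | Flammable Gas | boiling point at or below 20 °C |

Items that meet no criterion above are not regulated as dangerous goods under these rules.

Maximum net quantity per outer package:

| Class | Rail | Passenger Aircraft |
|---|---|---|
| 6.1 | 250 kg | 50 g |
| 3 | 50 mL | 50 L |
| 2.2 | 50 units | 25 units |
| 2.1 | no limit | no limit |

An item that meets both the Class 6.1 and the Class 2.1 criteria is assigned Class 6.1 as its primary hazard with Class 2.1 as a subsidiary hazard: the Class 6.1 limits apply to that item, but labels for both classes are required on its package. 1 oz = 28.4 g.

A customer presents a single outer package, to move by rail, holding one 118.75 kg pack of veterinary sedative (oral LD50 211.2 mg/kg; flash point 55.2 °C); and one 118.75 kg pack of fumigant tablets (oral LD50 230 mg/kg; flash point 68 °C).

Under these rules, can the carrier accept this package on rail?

Yes

Veterinary sedative: oral LD50 211.2 mg/kg ≤ 500 mg/kg → Class 6.1 (Toxic).
The fumigant tablets have oral LD50 230 mg/kg, which is ≤ 500 mg/kg, so they are Class 6.1 (Toxic).
Class 6.1 net quantity: 118.75 kg + 118.75 kg = 237.5 kg.
That is within the Class 6.1 rail limit of 250 kg.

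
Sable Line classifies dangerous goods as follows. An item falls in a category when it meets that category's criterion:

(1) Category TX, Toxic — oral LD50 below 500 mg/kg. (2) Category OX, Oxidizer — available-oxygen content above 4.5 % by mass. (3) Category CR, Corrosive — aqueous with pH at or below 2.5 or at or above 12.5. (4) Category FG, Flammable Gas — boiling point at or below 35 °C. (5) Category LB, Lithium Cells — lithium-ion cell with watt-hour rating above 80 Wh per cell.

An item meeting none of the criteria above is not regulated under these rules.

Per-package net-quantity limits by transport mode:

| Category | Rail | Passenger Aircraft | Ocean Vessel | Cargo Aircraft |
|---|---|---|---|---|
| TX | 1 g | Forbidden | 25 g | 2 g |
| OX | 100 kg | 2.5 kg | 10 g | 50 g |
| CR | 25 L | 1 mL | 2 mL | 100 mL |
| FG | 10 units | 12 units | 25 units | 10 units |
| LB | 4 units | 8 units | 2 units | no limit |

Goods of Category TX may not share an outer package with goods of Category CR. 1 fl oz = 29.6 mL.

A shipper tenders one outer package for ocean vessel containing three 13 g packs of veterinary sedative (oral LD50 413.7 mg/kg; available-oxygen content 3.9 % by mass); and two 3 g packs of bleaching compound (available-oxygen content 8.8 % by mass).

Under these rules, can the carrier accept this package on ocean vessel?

No

Veterinary sedative: oral LD50 413.7 mg/kg < 500 mg/kg → Category TX (Toxic).
The bleaching compound has available-oxygen content 8.8 % by mass, which is > 4.5 % by mass, so it is Category OX (Oxidizer).
Category TX quantity: three 13 g packs = 39 g.
That exceeds the Category TX ocean vessel limit of 25 g.
Category OX quantity: two 3 g packs = 6 g.
6 g is within the ocean vessel limit of 10 g for Category OX.
The segregation rule (Category TX with Category CR) does not apply to Category TX with Category OX.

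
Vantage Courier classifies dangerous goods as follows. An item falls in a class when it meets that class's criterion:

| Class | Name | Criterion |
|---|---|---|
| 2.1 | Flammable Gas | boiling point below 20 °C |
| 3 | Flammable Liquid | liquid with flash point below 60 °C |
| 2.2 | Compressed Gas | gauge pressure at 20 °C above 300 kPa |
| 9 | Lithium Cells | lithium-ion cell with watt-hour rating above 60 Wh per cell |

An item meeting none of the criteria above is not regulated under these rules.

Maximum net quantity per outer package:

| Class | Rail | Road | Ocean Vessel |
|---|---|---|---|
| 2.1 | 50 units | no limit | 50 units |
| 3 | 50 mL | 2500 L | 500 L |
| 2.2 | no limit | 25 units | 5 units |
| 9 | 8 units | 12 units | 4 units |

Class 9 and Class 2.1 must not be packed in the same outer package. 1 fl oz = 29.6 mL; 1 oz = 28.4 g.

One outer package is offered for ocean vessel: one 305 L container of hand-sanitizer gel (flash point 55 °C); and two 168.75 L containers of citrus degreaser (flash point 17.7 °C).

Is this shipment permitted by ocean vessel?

Flash point 55 °C meets the Class 3 criterion (Flammable Liquid), so the hand-sanitizer gel is Class 3.
With flash point 17.7 °C (< 60 °C), the citrus degreaser falls in Class 3.
Total Class 3: 305 L + (two 168.75 L containers = 337.5 L) = 642.5 L.
642.5 L > 500 L (ocean vessel limit, Class 3) — over the limit.

No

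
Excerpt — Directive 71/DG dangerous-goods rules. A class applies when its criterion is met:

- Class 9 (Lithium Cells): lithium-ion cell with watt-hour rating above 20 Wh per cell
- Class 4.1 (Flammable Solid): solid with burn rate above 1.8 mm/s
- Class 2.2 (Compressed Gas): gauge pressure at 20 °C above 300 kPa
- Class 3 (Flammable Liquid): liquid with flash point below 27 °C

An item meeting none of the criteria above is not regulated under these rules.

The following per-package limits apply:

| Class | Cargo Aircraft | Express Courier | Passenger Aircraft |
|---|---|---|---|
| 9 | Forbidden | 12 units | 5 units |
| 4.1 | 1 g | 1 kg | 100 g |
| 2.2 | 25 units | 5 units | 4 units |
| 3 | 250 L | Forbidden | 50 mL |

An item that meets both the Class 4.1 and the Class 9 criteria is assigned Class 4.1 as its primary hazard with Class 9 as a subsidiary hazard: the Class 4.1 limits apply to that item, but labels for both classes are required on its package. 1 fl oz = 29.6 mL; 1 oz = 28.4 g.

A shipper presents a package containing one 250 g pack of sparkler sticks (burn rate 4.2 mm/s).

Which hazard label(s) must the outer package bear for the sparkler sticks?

Class 4.1

Burn rate 4.2 mm/s meets the Class 4.1 criterion (Flammable Solid), so the sparkler sticks are Class 4.1.
Only the Class 4.1 label is required.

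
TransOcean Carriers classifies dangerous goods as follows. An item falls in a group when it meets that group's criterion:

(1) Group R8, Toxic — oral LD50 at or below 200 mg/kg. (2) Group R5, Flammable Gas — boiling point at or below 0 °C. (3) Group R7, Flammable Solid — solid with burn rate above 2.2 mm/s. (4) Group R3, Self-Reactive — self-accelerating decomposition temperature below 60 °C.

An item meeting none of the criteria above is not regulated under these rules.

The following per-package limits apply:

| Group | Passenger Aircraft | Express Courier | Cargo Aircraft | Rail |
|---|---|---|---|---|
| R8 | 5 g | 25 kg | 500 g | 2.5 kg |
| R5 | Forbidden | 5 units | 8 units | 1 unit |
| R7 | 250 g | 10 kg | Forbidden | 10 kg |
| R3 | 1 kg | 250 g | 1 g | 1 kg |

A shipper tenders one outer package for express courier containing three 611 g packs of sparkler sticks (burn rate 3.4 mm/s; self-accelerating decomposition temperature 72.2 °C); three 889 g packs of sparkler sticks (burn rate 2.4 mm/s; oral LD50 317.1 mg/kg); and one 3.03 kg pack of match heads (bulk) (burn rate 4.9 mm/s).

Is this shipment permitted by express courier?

Burn rate 3.4 mm/s meets the Group R7 criterion (Flammable Solid), so the sparkler sticks are Group R7.
Burn rate 2.4 mm/s meets the Group R7 criterion (Flammable Solid), so the sparkler sticks are Group R7.
Match heads (bulk): burn rate 4.9 mm/s > 2.2 mm/s → Group R7 (Flammable Solid).
Group R7 net quantity: (three 611 g packs = 1.833 kg) + (three 889 g packs = 2.667 kg) + 3.03 kg = 7.53 kg.
7.53 kg is within the express courier limit of 10 kg for Group R7.

Yes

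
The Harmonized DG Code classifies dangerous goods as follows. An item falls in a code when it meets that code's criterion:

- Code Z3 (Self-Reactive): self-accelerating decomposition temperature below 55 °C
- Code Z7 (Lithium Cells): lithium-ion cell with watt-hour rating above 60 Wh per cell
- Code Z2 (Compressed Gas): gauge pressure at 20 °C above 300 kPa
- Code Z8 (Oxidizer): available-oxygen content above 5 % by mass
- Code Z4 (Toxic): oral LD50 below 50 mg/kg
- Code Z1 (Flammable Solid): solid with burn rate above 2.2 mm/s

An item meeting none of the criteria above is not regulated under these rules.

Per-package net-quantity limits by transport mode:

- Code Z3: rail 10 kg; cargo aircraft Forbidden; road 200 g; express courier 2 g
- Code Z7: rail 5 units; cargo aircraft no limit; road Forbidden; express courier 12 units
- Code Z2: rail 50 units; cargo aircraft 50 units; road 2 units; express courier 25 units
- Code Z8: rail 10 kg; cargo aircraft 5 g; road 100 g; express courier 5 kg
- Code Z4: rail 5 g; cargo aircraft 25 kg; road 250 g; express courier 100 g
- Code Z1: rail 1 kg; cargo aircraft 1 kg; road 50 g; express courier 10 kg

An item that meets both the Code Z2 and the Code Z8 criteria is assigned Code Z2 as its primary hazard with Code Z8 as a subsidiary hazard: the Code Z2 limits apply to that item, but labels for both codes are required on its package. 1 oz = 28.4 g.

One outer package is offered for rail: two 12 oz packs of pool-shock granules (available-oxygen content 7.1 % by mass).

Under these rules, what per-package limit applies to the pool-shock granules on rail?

The pool-shock granules have available-oxygen content 7.1 % by mass, which is > 5 % by mass, so they are Code Z8 (Oxidizer).
The rail limit for Code Z8 is 10 kg.

10 kg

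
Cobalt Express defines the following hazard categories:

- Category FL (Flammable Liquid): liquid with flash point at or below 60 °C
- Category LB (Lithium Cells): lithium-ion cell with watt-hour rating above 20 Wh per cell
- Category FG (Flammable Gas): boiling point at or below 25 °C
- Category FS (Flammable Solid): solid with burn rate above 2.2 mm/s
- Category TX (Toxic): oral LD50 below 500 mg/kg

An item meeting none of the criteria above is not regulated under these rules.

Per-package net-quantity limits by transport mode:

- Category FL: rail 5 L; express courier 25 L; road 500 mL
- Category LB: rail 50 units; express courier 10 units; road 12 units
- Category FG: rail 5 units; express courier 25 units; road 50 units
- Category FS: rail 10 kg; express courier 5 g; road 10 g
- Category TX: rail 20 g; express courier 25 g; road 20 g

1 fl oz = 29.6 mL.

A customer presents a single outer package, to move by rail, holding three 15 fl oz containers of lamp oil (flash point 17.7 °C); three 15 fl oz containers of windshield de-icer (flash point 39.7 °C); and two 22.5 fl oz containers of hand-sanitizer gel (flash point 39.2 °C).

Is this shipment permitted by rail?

Yes

The lamp oil has flash point 17.7 °C, which is ≤ 60 °C, so it is Category FL (Flammable Liquid).
The windshield de-icer has flash point 39.7 °C, which is ≤ 60 °C, so it is Category FL (Flammable Liquid).
Hand-sanitizer gel: flash point 39.2 °C ≤ 60 °C → Category FL (Flammable Liquid).
Category FL net quantity: (three 15 fl oz containers = 1.332 L) + (three 15 fl oz containers = 1.332 L) + (two 22.5 fl oz containers = 1.332 L) = 3.996 L.
That is within the Category FL rail limit of 5 L.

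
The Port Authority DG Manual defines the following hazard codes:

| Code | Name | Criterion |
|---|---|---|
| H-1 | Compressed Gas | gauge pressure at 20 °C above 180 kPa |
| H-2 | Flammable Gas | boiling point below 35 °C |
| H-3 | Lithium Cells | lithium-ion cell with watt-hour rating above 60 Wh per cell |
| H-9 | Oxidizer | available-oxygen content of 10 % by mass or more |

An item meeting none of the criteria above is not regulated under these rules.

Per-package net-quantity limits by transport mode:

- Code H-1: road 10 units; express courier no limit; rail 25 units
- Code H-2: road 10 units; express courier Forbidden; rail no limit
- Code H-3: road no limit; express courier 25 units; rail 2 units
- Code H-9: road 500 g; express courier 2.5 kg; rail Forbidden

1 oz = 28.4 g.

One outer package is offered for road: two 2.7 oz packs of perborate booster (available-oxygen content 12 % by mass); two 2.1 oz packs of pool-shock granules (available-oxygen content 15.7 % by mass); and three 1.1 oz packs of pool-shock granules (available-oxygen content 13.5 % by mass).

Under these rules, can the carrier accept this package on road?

Perborate booster: available-oxygen content 12 % by mass ≥ 10 % by mass → Code H-9 (Oxidizer).
Pool-shock granules: available-oxygen content 15.7 % by mass ≥ 10 % by mass → Code H-9 (Oxidizer).
The pool-shock granules have available-oxygen content 13.5 % by mass, which is ≥ 10 % by mass, so they are Code H-9 (Oxidizer).
Total Code H-9: (two 2.7 oz packs = 153.36 g) + (two 2.1 oz packs = 119.28 g) + (three 1.1 oz packs = 93.72 g) = 366.36 g.
366.36 g is within the road limit of 500 g for Code H-9.

Yes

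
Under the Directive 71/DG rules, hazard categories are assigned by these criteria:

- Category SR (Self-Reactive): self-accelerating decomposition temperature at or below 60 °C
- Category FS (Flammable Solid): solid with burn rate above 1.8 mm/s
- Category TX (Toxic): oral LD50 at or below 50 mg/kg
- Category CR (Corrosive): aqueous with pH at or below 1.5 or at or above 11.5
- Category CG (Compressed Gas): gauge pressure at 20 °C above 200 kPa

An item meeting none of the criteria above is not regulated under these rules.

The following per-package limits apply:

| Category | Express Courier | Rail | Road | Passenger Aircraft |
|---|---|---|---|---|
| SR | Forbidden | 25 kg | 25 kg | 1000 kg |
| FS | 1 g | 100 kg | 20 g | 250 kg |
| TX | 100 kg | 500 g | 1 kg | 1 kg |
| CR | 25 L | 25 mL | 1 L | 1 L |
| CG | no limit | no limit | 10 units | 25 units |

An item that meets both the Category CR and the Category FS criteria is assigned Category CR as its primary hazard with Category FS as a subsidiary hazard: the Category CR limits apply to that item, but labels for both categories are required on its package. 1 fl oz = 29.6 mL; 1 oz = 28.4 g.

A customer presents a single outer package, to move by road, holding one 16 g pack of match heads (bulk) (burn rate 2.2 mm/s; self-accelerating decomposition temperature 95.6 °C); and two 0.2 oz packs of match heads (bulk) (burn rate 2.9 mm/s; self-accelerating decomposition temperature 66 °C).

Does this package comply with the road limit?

No

Match heads (bulk): burn rate 2.2 mm/s > 1.8 mm/s → Category FS (Flammable Solid).
With burn rate 2.9 mm/s (> 1.8 mm/s), the match heads (bulk) fall in Category FS.
Total Category FS: 16 g + (two 0.2 oz packs = 11.36 g) = 27.36 g.
27.36 g exceeds the road limit of 20 g for Category FS.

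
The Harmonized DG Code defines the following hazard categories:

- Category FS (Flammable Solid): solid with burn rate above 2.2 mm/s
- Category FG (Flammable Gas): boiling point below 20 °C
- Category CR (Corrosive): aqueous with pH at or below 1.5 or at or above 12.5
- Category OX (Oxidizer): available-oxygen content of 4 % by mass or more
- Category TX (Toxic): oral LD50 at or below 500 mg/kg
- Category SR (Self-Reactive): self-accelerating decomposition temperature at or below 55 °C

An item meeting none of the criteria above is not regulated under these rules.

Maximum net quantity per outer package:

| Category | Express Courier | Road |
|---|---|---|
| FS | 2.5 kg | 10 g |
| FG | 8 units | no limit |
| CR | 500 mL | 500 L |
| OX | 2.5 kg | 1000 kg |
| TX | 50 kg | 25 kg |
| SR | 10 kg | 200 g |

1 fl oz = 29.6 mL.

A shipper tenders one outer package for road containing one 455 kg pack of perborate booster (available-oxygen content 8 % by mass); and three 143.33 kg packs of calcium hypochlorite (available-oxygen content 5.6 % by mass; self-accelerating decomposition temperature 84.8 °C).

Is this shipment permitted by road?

Yes

Available-oxygen content 8 % by mass meets the Category OX criterion (Oxidizer), so the perborate booster is Category OX.
Calcium hypochlorite: available-oxygen content 5.6 % by mass ≥ 4 % by mass → Category OX (Oxidizer).
Category OX net quantity: 455 kg + (three 143.33 kg packs = 429.99 kg) = 884.99 kg.
884.99 kg is within the road limit of 1000 kg for Category OX.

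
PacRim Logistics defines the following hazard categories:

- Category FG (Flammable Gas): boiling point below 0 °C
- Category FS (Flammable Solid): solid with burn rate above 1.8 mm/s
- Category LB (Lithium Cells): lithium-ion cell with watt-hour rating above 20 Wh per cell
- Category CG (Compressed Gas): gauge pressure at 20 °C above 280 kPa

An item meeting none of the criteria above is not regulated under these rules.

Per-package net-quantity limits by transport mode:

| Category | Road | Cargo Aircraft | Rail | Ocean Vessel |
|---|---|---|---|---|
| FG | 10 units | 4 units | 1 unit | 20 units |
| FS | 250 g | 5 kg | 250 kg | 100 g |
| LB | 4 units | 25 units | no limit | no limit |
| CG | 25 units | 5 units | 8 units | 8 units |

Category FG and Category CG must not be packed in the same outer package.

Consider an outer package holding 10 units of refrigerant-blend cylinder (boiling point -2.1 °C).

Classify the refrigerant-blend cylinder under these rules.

With boiling point -2.1 °C (< 0 °C), the refrigerant-blend cylinder falls in Category FG.

Category FG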